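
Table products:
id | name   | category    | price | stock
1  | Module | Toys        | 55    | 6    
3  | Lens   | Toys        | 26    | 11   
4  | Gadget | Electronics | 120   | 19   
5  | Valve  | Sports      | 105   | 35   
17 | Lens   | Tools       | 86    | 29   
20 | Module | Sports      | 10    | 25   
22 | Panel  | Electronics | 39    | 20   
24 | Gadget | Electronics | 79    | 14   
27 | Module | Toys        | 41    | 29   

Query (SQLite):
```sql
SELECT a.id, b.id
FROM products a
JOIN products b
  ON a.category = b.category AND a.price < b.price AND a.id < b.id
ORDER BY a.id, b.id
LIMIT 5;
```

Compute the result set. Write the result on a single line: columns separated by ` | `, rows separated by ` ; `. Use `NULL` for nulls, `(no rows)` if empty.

Pairs (a,b) with same category, a.price < b.price, a.id < b.id.
category groups: Electronics:{4,22,24} Sports:{5,20} Tools:{17} Toys:{1,3,27}
Ordered by (a.id, b.id); first 5.

3 | 27 ; 22 | 24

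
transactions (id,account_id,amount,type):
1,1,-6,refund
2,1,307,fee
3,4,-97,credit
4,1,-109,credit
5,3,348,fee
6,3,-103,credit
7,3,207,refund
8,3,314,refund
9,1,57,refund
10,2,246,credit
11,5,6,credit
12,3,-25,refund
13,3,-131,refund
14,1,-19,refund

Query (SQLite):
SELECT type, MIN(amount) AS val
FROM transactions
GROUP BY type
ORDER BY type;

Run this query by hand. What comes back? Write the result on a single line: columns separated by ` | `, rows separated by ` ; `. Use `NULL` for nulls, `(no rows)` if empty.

Partition transactions by type; compute MIN(amount) within each group.
  credit: ids {3, 4, 6, 10, 11} → MIN(amount)=-109
  fee: ids {2, 5} → MIN(amount)=307
  refund: ids {1, 7, 8, 9, 12, 13, 14} → MIN(amount)=-131

credit | -109 ; fee | 307 ; refund | -131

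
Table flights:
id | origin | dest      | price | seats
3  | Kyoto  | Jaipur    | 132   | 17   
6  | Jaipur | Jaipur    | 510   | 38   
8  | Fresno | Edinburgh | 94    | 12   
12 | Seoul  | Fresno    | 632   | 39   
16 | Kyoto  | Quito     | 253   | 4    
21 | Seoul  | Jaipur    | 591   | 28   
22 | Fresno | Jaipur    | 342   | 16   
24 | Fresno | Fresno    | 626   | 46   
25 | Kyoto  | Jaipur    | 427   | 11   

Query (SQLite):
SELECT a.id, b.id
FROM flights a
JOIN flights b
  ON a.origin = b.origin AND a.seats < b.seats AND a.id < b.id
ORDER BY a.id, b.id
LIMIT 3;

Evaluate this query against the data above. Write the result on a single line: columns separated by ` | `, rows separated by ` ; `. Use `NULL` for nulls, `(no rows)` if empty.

Pairs (a,b) with same origin, a.seats < b.seats, a.id < b.id.
origin groups: Fresno:{8,22,24} Jaipur:{6} Kyoto:{3,16,25} Seoul:{12,21}
Ordered by (a.id, b.id); first 3.

8 | 22 ; 8 | 24 ; 16 | 25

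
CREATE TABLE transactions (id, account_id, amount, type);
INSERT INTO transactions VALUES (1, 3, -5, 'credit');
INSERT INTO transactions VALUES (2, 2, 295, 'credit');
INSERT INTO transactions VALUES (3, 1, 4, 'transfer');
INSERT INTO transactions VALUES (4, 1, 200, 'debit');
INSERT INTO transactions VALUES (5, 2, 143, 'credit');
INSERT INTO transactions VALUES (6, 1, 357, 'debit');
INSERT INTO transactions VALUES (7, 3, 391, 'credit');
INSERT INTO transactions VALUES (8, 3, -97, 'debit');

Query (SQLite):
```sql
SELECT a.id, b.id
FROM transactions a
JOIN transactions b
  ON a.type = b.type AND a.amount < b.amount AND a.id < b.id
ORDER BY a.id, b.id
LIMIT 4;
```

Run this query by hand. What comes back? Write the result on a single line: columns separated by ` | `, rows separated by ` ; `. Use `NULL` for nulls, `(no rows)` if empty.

Pairs (a,b) with same type, a.amount < b.amount, a.id < b.id.
type groups: credit:{1,2,5,7} debit:{4,6,8} transfer:{3}
Ordered by (a.id, b.id); first 4.

1 | 2 ; 1 | 5 ; 1 | 7 ; 2 | 7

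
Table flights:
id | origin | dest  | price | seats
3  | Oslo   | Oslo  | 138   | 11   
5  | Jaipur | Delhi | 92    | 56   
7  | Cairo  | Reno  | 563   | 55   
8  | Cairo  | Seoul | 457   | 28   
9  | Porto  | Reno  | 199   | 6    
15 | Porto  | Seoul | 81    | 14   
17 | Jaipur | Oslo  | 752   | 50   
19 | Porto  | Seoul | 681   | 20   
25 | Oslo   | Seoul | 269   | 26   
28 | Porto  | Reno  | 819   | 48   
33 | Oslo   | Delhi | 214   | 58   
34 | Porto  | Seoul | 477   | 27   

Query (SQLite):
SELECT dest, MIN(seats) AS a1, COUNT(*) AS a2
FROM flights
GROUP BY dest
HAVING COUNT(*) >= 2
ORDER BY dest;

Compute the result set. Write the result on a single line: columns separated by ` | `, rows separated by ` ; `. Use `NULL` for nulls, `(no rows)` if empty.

Group flights by dest.
Per group compute: MIN(seats), COUNT(*).
HAVING: drop groups with fewer than 2 rows.
  Delhi: ids {5, 33} → MIN(seats)=56, COUNT(*)=2
  Oslo: ids {3, 17} → MIN(seats)=11, COUNT(*)=2
  Reno: ids {7, 9, 28} → MIN(seats)=6, COUNT(*)=3
  Seoul: ids {8, 15, 19, 25, 34} → MIN(seats)=14, COUNT(*)=5

Delhi | 56 | 2 ; Oslo | 11 | 2 ; Reno | 6 | 3 ; Seoul | 14 | 5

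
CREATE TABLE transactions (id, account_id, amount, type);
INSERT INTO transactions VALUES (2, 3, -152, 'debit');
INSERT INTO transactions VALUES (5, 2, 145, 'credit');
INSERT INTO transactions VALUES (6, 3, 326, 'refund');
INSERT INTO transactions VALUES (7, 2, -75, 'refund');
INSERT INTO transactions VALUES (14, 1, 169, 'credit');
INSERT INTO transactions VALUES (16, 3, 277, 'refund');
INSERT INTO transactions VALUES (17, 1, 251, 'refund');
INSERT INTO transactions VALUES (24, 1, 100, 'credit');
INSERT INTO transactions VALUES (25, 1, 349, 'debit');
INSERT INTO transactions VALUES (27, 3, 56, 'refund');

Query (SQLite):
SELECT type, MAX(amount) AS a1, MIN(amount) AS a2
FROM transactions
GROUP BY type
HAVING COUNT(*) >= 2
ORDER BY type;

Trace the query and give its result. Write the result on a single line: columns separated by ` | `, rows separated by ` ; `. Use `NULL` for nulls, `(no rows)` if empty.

credit | 169 | 100 ; debit | 349 | -152 ; refund | 326 | -75

Group transactions by type.
Per group compute: MAX(amount), MIN(amount).
HAVING: drop groups with fewer than 2 rows.
  credit: ids {5, 14, 24} → MAX(amount)=169, MIN(amount)=100
  debit: ids {2, 25} → MAX(amount)=349, MIN(amount)=-152
  refund: ids {6, 7, 16, 17, 27} → MAX(amount)=326, MIN(amount)=-75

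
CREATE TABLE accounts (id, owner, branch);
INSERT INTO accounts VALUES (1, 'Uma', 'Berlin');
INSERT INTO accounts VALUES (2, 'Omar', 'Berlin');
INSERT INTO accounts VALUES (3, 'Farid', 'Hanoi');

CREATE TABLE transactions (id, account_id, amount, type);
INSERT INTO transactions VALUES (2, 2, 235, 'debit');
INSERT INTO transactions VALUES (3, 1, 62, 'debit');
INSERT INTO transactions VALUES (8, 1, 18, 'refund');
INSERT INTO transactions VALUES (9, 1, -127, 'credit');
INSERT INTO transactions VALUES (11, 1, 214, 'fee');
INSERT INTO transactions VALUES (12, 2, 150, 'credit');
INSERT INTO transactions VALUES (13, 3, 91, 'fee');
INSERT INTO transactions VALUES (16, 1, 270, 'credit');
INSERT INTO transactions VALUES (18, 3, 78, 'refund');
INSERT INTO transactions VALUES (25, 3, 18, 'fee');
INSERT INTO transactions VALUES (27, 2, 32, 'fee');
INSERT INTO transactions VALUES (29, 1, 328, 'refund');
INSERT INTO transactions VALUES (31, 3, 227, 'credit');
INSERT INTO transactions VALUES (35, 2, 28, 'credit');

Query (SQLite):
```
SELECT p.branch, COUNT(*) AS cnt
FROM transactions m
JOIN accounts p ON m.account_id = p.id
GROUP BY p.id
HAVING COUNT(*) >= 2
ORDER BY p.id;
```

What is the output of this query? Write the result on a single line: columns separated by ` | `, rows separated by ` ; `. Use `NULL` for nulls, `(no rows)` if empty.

Berlin | 6 ; Berlin | 4 ; Hanoi | 4

Join each transactions row to its accounts via account_id.
Group joined rows by accounts.id; compute COUNT(*) per group.
HAVING: keep groups with count ≥ 2.
  1: ids {3, 8, 9, 11, 16, 29} → COUNT(*)=6
  2: ids {2, 12, 27, 35} → COUNT(*)=4
  3: ids {13, 18, 25, 31} → COUNT(*)=4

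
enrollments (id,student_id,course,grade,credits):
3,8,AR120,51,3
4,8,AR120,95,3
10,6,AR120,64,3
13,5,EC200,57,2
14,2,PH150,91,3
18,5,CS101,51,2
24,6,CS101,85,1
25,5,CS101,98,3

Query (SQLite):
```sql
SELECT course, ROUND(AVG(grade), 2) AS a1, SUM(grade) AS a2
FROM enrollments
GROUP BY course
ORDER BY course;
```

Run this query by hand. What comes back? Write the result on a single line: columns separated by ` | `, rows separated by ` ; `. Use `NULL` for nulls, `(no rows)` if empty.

Group enrollments by course.
Per group compute: ROUND(AVG(grade), 2), SUM(grade).
  AR120: ids {3, 4, 10} → ROUND(AVG(grade), 2)=70, SUM(grade)=210
  CS101: ids {18, 24, 25} → ROUND(AVG(grade), 2)=78, SUM(grade)=234
  EC200: ids {13} → ROUND(AVG(grade), 2)=57, SUM(grade)=57
  PH150: ids {14} → ROUND(AVG(grade), 2)=91, SUM(grade)=91

AR120 | 70 | 210 ; CS101 | 78 | 234 ; EC200 | 57 | 57 ; PH150 | 91 | 91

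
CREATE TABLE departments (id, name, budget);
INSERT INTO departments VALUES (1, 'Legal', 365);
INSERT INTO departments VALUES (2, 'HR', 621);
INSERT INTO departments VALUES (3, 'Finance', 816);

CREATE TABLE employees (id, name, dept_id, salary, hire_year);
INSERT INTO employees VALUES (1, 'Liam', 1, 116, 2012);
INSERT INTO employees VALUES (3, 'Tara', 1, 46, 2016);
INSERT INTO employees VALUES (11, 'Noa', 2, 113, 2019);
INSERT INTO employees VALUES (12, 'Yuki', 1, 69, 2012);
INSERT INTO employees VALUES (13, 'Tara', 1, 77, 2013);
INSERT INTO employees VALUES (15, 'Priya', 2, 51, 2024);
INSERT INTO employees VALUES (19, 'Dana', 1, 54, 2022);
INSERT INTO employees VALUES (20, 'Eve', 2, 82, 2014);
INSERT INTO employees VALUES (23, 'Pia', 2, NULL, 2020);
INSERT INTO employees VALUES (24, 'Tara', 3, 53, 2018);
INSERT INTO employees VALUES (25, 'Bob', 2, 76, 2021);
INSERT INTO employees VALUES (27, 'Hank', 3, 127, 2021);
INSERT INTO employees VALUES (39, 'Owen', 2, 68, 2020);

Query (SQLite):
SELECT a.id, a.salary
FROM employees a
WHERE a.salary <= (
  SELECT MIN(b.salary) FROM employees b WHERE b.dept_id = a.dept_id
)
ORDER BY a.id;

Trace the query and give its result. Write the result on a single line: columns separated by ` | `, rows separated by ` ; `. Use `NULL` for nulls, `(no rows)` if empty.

3 | 46 ; 15 | 51 ; 24 | 53

For each employees row a, compute MIN(salary) over rows sharing a.dept_id.
Keep row a if a.salary <= that per-group MIN.
  dept_id=1: MIN(salary) = 46
  dept_id=2: MIN(salary) = 51
  dept_id=3: MIN(salary) = 53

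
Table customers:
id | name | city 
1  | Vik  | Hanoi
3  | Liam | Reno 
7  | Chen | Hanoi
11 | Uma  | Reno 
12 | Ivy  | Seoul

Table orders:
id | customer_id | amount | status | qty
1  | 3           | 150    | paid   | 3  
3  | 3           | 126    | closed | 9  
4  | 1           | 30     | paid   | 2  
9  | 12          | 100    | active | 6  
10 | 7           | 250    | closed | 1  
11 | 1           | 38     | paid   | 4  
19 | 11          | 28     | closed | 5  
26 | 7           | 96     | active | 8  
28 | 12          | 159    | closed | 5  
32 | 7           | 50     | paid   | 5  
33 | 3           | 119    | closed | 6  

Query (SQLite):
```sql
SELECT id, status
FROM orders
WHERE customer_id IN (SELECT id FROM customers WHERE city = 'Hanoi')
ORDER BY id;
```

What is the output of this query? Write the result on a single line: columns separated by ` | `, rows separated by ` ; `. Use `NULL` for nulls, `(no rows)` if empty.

Inner query: customers.id where city = 'Hanoi'.
Outer: keep orders rows whose customer_id is in that set.
Inner query → {1, 7}

4 | paid ; 10 | closed ; 11 | paid ; 26 | active ; 32 | paid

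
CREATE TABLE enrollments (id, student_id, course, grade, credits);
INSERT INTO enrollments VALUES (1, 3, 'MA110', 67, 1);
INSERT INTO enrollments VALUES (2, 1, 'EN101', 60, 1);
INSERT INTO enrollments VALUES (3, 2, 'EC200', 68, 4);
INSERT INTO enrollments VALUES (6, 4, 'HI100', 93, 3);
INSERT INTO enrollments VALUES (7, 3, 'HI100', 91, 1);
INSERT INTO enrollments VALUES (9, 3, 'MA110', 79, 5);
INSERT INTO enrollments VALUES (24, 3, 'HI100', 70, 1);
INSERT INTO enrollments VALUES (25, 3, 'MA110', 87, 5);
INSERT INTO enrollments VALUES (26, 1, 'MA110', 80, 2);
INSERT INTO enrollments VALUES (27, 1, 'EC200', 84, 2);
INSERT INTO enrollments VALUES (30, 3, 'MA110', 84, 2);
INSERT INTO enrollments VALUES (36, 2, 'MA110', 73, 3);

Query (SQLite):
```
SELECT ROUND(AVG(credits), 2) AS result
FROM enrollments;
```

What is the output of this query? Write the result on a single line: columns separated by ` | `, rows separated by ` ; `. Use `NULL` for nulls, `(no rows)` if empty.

2.5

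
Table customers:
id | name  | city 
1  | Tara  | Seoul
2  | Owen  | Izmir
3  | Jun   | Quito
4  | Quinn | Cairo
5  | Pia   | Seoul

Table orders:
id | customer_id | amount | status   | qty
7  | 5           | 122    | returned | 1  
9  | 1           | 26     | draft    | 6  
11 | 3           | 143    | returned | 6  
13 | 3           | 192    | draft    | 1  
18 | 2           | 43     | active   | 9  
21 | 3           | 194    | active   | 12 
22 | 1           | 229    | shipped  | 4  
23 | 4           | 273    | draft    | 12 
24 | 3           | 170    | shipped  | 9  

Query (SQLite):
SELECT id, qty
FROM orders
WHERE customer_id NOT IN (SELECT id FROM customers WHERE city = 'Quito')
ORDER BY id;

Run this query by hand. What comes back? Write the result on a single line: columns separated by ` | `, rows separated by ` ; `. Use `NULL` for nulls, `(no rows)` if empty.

Inner query: customers.id where city = 'Quito'.
Outer: keep orders rows whose customer_id is not in that set.
Inner query → {3}

7 | 1 ; 9 | 6 ; 18 | 9 ; 22 | 4 ; 23 | 12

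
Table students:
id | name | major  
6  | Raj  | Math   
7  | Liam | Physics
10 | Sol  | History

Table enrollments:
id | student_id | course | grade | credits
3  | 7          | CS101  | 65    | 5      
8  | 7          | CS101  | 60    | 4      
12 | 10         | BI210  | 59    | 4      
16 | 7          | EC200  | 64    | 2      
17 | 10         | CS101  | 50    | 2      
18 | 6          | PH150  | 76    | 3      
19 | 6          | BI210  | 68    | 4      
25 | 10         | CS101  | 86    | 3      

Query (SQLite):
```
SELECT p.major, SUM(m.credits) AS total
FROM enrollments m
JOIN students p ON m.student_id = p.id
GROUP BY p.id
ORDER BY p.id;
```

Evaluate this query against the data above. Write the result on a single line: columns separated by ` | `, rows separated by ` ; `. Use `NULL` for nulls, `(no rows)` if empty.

Join each enrollments row to its students via student_id.
Group joined rows by students.id; compute SUM(m.credits) per group.
  6: ids {18, 19} → SUM(m.credits)=7
  7: ids {3, 8, 16} → SUM(m.credits)=11
  10: ids {12, 17, 25} → SUM(m.credits)=9

Math | 7 ; Physics | 11 ; History | 9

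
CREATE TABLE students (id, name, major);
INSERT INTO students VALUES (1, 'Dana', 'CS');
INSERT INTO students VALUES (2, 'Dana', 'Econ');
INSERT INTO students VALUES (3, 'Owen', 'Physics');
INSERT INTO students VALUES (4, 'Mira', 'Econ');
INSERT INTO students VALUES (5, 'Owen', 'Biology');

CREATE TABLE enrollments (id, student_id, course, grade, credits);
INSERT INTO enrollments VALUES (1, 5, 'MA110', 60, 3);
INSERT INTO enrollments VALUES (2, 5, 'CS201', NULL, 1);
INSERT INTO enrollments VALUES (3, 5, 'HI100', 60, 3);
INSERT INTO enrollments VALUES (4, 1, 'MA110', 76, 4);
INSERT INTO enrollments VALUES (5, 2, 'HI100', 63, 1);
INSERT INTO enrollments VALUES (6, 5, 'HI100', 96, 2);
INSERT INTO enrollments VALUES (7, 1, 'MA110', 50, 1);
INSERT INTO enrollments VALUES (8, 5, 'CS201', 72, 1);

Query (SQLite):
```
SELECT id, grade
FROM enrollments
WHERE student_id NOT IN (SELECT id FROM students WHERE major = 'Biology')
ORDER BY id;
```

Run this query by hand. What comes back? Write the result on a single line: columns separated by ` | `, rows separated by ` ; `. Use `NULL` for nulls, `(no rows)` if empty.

Inner query: students.id where major = 'Biology'.
Outer: keep enrollments rows whose student_id is not in that set.
Inner query → {5}

4 | 76 ; 5 | 63 ; 7 | 50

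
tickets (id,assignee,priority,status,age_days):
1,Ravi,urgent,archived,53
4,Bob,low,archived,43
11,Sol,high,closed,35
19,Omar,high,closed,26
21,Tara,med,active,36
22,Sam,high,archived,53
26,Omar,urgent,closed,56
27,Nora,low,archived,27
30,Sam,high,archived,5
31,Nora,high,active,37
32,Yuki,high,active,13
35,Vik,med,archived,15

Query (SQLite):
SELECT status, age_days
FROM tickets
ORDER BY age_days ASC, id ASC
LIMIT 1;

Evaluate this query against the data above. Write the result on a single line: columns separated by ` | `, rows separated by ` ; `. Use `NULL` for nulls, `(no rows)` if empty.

archived | 5

Sort by age_days asc, tiebreak id asc: (5, id=30), (13, id=32), (15, id=35), (26, id=19) …. Take first 1.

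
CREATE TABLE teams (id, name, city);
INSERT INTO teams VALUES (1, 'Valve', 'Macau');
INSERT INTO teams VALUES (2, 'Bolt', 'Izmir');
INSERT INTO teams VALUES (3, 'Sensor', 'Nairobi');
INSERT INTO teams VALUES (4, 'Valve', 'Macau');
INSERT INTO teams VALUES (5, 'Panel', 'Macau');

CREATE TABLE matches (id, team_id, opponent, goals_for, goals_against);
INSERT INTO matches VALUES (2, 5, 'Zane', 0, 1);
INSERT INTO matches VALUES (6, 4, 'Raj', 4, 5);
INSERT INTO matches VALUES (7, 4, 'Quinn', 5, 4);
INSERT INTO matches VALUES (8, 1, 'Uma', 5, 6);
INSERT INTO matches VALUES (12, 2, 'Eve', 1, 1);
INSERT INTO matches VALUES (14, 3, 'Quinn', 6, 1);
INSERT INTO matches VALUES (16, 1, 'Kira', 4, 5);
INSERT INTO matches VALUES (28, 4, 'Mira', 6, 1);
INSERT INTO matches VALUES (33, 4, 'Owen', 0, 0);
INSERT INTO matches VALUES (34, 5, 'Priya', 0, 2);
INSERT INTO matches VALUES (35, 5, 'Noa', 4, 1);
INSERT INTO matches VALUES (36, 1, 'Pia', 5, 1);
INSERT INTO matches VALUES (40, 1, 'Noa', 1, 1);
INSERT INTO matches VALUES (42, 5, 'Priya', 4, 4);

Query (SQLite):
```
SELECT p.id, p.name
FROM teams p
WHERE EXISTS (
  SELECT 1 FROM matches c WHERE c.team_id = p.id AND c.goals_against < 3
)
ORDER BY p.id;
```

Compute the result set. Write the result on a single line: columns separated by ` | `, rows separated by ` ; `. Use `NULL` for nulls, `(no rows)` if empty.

1 | Valve ; 2 | Bolt ; 3 | Sensor ; 4 | Valve ; 5 | Panel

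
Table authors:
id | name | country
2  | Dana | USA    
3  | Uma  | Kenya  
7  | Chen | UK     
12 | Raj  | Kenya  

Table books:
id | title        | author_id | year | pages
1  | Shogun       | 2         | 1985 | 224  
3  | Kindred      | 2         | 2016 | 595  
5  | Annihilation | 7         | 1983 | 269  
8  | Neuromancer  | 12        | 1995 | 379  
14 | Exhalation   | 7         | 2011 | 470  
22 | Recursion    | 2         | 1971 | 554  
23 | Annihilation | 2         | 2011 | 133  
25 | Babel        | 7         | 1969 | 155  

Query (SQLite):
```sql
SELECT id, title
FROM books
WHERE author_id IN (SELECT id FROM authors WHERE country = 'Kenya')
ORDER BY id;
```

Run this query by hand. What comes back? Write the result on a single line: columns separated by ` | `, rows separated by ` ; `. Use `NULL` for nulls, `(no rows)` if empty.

8 | Neuromancer

Inner query: authors.id where country = 'Kenya'.
Outer: keep books rows whose author_id is in that set.
Inner query → {3, 12}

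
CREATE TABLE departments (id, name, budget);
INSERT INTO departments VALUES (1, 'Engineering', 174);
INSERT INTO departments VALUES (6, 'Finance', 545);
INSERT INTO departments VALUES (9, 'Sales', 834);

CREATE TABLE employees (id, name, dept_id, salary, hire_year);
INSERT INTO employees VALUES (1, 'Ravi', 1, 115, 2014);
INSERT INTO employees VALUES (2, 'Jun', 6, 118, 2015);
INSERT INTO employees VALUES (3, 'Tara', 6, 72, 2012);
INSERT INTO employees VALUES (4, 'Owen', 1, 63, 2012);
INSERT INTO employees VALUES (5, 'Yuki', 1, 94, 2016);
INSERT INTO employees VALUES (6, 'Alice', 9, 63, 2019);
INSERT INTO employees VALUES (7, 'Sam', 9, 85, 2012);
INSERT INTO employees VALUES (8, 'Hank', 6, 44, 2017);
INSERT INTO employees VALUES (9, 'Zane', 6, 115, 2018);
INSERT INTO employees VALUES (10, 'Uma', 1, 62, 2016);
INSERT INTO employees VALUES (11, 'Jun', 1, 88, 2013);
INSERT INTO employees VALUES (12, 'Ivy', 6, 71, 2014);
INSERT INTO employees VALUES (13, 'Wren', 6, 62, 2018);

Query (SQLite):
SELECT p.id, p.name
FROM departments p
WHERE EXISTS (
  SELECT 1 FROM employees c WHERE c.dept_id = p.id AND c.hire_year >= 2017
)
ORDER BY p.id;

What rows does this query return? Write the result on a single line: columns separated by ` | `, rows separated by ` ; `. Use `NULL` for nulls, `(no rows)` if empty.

For each departments row, check whether any employees with matching dept_id has hire_year >= 2017.
Keep rows where that is true.

6 | Finance ; 9 | Sales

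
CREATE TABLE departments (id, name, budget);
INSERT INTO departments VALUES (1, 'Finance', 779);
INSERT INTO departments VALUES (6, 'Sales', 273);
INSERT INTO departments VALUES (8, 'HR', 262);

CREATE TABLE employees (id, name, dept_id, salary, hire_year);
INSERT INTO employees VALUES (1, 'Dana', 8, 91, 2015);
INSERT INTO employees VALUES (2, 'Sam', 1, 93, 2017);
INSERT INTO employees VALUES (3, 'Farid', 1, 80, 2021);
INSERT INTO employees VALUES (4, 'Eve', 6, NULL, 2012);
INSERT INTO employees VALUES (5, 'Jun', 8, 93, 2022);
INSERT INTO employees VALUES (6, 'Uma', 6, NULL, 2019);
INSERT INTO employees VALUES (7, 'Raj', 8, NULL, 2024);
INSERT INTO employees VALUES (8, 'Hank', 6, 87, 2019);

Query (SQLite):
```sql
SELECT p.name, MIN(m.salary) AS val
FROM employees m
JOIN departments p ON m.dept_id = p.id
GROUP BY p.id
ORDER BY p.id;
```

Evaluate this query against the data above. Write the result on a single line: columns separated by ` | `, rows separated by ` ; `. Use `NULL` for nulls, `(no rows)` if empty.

Finance | 80 ; Sales | 87 ; HR | 91

Join each employees row to its departments via dept_id.
Group joined rows by departments.id; compute MIN(m.salary) per group.
  1: ids {2, 3} → MIN(m.salary)=80
  6: ids {4, 6, 8} → MIN(m.salary)=87
  8: ids {1, 5, 7} → MIN(m.salary)=91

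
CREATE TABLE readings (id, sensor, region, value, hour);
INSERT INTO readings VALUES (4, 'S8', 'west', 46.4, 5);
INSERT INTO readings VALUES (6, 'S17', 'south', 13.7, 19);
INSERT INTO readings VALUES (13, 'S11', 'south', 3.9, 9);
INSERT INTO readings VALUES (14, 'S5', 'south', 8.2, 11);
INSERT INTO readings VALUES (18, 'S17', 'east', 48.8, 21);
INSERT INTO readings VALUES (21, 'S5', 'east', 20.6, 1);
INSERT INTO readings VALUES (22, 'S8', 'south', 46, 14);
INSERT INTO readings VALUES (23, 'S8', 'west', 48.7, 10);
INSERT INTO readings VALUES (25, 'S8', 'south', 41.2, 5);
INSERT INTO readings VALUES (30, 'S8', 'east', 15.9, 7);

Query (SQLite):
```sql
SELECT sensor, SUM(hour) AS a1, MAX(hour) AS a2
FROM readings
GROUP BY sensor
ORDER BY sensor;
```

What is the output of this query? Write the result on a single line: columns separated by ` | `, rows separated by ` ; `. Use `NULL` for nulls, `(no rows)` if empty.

S11 | 9 | 9 ; S17 | 40 | 21 ; S5 | 12 | 11 ; S8 | 41 | 14

Group readings by sensor.
Per group compute: SUM(hour), MAX(hour).
  S11: ids {13} → SUM(hour)=9, MAX(hour)=9
  S17: ids {6, 18} → SUM(hour)=40, MAX(hour)=21
  S5: ids {14, 21} → SUM(hour)=12, MAX(hour)=11
  S8: ids {4, 22, 23, 25, 30} → SUM(hour)=41, MAX(hour)=14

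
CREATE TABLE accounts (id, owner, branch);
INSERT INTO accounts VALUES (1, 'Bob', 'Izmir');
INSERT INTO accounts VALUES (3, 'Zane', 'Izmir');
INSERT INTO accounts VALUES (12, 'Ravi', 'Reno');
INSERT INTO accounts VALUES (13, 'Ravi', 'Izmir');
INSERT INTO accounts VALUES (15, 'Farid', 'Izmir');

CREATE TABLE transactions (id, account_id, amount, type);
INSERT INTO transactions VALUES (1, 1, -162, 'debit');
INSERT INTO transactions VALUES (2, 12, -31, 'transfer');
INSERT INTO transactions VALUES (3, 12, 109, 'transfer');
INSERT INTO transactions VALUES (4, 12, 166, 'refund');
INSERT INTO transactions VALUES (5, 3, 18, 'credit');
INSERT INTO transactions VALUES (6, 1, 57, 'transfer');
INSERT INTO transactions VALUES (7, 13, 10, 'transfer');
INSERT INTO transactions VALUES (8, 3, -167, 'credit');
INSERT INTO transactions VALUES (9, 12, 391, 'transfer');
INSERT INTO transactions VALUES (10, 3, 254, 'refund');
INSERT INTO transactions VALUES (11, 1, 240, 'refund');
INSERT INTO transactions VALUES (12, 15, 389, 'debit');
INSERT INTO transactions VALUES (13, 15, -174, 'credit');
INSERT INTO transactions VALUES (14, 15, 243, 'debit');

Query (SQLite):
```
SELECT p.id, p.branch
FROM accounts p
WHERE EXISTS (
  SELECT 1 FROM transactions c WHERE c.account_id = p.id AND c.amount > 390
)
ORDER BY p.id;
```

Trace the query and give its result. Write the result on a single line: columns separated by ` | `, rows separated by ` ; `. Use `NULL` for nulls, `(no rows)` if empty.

For each accounts row, check whether any transactions with matching account_id has amount > 390.
Keep rows where that is true.

12 | Reno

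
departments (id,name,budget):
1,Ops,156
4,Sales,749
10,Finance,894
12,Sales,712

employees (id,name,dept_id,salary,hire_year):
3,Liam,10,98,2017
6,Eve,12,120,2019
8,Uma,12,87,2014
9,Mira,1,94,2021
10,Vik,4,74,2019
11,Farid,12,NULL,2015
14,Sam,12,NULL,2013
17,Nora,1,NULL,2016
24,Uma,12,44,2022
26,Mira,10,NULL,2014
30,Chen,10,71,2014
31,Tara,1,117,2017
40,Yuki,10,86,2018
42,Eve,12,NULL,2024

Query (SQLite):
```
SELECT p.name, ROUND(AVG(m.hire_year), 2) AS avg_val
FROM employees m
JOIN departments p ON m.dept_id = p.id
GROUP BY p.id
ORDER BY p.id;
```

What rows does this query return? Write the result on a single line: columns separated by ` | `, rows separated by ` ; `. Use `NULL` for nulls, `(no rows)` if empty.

Ops | 2018 ; Sales | 2019 ; Finance | 2015.75 ; Sales | 2017.83

Join each employees row to its departments via dept_id.
Group joined rows by departments.id; compute ROUND(AVG(m.hire_year), 2) per group.
  1: ids {9, 17, 31} → ROUND(AVG(m.hire_year), 2)=2018
  4: ids {10} → ROUND(AVG(m.hire_year), 2)=2019
  10: ids {3, 26, 30, 40} → ROUND(AVG(m.hire_year), 2)=2015.75
  12: ids {6, 8, 11, 14, 24, 42} → ROUND(AVG(m.hire_year), 2)=2017.83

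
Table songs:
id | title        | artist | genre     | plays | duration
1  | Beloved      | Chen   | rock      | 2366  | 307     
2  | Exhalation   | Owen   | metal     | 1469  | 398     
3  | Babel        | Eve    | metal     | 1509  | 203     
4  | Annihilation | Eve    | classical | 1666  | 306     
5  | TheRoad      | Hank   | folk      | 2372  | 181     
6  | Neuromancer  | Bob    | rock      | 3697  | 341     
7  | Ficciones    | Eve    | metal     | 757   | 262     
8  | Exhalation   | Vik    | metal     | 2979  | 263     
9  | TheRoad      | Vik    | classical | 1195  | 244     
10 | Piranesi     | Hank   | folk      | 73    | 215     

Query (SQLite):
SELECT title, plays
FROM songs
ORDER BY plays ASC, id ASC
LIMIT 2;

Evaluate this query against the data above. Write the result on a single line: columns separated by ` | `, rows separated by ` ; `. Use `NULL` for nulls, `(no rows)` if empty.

Piranesi | 73 ; Ficciones | 757

Sort by plays asc, tiebreak id asc: (73, id=10), (757, id=7), (1195, id=9), (1469, id=2), (1509, id=3) …. Take first 2.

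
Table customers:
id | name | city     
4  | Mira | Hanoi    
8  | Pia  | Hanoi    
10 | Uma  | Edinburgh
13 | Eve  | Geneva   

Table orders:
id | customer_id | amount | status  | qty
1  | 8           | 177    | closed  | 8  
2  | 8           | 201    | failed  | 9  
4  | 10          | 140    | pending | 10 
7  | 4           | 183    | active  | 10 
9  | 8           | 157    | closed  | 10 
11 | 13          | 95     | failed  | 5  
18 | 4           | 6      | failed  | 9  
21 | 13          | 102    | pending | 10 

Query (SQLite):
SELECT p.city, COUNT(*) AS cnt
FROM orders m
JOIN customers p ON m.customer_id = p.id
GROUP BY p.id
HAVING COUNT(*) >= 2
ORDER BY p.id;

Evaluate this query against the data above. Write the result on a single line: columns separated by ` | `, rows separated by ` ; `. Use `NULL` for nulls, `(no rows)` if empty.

Hanoi | 2 ; Hanoi | 3 ; Geneva | 2

Join each orders row to its customers via customer_id.
Group joined rows by customers.id; compute COUNT(*) per group.
HAVING: keep groups with count ≥ 2.
  4: ids {7, 18} → COUNT(*)=2
  8: ids {1, 2, 9} → COUNT(*)=3
  10: ids {4} → COUNT(*)=1
  13: ids {11, 21} → COUNT(*)=2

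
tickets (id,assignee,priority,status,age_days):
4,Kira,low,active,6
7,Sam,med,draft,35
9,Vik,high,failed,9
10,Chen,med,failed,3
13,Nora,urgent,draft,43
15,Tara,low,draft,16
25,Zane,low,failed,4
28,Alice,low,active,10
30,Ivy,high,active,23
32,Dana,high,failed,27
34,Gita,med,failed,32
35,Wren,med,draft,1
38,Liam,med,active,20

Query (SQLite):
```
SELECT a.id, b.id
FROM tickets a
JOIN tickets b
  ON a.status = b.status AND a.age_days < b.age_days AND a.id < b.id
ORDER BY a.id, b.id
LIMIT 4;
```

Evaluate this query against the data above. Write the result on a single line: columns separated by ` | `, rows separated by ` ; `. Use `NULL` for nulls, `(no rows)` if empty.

4 | 28 ; 4 | 30 ; 4 | 38 ; 7 | 13

Pairs (a,b) with same status, a.age_days < b.age_days, a.id < b.id.
status groups: active:{4,28,30,38} draft:{7,13,15,35} failed:{9,10,25,32,34}
Ordered by (a.id, b.id); first 4.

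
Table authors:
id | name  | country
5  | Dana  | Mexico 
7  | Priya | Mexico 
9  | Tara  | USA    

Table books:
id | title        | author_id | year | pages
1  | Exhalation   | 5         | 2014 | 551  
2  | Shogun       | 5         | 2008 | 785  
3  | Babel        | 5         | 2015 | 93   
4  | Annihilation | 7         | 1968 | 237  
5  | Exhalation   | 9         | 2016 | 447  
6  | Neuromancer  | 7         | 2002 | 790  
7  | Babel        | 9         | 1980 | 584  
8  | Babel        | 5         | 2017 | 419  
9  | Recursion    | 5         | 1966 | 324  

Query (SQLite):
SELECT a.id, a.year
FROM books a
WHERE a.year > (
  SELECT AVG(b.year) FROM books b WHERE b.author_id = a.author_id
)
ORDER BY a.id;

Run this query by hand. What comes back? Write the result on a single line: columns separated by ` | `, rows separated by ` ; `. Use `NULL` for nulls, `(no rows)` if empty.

1 | 2014 ; 2 | 2008 ; 3 | 2015 ; 5 | 2016 ; 6 | 2002 ; 8 | 2017

For each books row a, compute AVG(year) over rows sharing a.author_id.
Keep row a if a.year > that per-group AVG.
  author_id=5: AVG(year) = 2004.0
  author_id=7: AVG(year) = 1985.0
  author_id=9: AVG(year) = 1998.0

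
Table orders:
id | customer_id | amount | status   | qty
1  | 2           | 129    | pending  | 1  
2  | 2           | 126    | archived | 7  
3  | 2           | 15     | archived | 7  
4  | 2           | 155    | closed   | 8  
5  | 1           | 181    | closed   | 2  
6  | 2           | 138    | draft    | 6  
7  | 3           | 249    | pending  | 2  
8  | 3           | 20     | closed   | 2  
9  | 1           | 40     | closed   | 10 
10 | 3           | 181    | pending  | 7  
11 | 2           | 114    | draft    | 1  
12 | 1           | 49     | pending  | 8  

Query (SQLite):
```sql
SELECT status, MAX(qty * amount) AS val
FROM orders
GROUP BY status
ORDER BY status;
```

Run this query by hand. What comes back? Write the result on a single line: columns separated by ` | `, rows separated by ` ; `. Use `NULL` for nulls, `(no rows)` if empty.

archived | 882 ; closed | 1240 ; draft | 828 ; pending | 1267

For each row compute qty * amount.
Group by status; take MAX of the expression per group.
  archived: ids {2, 3} → MAX(qty * amount)=882
  closed: ids {4, 5, 8, 9} → MAX(qty * amount)=1240
  draft: ids {6, 11} → MAX(qty * amount)=828
  pending: ids {1, 7, 10, 12} → MAX(qty * amount)=1267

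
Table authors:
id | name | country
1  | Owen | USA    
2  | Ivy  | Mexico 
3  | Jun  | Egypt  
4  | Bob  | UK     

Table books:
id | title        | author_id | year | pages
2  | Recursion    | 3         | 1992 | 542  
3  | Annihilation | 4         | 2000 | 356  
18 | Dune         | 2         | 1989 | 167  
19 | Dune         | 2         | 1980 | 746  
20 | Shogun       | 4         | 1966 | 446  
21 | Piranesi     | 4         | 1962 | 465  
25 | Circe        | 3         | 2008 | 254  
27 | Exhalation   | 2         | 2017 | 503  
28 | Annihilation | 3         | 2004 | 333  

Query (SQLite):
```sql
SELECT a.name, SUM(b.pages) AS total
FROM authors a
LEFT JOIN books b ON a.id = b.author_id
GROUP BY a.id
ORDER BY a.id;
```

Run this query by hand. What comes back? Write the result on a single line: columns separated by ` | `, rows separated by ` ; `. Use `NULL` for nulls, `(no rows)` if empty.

LEFT JOIN keeps every authors row; unmatched ones get NULL for books columns.
Group by authors.id and compute SUM(b.pages). SUM over an all-NULL group is NULL.
  1: ids {—} → SUM(b.pages)=NULL
  2: ids {18, 19, 27} → SUM(b.pages)=1416
  3: ids {2, 25, 28} → SUM(b.pages)=1129
  4: ids {3, 20, 21} → SUM(b.pages)=1267

Owen | NULL ; Ivy | 1416 ; Jun | 1129 ; Bob | 1267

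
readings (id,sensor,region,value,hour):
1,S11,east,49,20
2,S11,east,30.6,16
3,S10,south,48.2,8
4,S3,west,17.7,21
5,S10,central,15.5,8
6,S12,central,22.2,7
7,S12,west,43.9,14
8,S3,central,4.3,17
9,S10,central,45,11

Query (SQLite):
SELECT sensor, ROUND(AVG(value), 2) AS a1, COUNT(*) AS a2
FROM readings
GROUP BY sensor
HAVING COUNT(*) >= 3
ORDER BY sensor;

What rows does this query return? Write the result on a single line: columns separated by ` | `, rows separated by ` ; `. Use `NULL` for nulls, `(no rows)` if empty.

S10 | 36.23 | 3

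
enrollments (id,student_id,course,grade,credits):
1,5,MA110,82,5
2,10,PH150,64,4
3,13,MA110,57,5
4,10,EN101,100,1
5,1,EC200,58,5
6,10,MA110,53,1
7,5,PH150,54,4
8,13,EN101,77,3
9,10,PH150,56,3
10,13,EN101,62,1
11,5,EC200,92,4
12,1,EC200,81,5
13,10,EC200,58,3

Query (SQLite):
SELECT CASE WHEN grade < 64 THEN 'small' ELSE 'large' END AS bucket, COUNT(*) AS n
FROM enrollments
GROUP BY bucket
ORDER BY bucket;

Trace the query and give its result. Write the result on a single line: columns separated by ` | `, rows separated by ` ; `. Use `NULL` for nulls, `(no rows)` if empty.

large | 6 ; small | 7

Bucket rows by grade < 64 → 'small' else 'large'; count each bucket.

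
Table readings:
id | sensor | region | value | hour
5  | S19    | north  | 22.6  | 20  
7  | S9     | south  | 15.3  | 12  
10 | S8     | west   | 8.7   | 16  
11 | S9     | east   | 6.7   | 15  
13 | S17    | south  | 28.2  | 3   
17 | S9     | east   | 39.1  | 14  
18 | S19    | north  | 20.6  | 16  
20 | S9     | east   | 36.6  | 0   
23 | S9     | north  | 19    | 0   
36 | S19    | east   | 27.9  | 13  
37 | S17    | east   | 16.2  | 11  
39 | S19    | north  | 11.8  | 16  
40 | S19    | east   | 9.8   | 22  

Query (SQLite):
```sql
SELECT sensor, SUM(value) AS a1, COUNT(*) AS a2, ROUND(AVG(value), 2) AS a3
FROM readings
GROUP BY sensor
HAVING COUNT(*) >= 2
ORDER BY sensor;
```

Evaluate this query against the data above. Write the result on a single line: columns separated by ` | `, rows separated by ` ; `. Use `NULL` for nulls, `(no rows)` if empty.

S17 | 44.4 | 2 | 22.2 ; S19 | 92.7 | 5 | 18.54 ; S9 | 116.7 | 5 | 23.34

Group readings by sensor.
Per group compute: SUM(value), COUNT(*), ROUND(AVG(value), 2).
HAVING: drop groups with fewer than 2 rows.
  S17: ids {13, 37} → SUM(value)=44.4, COUNT(*)=2, ROUND(AVG(value), 2)=22.2
  S19: ids {5, 18, 36, 39, 40} → SUM(value)=92.7, COUNT(*)=5, ROUND(AVG(value), 2)=18.54
  S8: ids {10} → SUM(value)=8.7, COUNT(*)=1, ROUND(AVG(value), 2)=8.7
  S9: ids {7, 11, 17, 20, 23} → SUM(value)=116.7, COUNT(*)=5, ROUND(AVG(value), 2)=23.34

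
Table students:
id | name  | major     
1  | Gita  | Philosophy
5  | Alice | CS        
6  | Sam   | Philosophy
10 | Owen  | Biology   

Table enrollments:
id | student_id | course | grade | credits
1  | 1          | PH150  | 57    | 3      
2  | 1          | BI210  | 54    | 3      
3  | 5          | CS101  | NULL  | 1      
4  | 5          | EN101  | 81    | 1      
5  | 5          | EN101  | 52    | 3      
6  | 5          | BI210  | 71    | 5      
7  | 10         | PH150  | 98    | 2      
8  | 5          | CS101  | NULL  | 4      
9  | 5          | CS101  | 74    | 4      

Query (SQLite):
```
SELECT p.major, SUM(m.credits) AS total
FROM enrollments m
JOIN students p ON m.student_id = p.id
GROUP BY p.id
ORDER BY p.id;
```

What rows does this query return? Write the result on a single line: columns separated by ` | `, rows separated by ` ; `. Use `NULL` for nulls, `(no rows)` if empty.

Philosophy | 6 ; CS | 18 ; Biology | 2

Join each enrollments row to its students via student_id.
Group joined rows by students.id; compute SUM(m.credits) per group.
  1: ids {1, 2} → SUM(m.credits)=6
  5: ids {3, 4, 5, 6, 8, 9} → SUM(m.credits)=18
  10: ids {7} → SUM(m.credits)=2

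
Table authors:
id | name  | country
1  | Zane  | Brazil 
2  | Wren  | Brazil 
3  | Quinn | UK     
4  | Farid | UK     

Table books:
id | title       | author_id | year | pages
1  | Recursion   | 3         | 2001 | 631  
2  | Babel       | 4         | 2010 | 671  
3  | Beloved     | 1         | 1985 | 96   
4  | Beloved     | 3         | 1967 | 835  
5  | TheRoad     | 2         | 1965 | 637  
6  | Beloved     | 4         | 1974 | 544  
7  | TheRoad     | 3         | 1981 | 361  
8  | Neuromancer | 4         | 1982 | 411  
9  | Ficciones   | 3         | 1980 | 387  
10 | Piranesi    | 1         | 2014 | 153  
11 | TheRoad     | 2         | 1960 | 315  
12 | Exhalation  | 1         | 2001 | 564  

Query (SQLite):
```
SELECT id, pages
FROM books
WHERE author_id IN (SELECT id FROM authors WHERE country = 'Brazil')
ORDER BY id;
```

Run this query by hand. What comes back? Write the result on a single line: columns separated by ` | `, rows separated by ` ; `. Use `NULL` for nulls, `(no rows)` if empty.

3 | 96 ; 5 | 637 ; 10 | 153 ; 11 | 315 ; 12 | 564

Inner query: authors.id where country = 'Brazil'.
Outer: keep books rows whose author_id is in that set.
Inner query → {1, 2}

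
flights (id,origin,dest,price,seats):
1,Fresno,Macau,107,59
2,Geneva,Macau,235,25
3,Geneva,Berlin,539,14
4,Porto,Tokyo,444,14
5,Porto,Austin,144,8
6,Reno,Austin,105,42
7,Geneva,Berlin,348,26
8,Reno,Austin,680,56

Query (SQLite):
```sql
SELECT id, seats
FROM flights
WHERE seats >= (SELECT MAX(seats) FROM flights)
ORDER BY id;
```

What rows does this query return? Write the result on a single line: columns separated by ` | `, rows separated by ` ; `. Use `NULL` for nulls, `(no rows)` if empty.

1 | 59

Scalar subquery: MAX(seats) over all flights rows = 59.
Keep rows where seats >= that value.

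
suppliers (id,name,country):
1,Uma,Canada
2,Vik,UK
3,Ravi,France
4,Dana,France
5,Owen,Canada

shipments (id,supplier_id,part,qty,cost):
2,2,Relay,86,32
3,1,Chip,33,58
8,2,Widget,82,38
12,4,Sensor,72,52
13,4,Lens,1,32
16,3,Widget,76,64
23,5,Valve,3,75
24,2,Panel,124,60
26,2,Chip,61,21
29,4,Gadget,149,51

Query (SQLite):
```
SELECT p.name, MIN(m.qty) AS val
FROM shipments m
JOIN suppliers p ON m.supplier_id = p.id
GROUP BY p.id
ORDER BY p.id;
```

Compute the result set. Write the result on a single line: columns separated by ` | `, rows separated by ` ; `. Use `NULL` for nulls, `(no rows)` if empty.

Join each shipments row to its suppliers via supplier_id.
Group joined rows by suppliers.id; compute MIN(m.qty) per group.
  1: ids {3} → MIN(m.qty)=33
  2: ids {2, 8, 24, 26} → MIN(m.qty)=61
  3: ids {16} → MIN(m.qty)=76
  4: ids {12, 13, 29} → MIN(m.qty)=1
  5: ids {23} → MIN(m.qty)=3

Uma | 33 ; Vik | 61 ; Ravi | 76 ; Dana | 1 ; Owen | 3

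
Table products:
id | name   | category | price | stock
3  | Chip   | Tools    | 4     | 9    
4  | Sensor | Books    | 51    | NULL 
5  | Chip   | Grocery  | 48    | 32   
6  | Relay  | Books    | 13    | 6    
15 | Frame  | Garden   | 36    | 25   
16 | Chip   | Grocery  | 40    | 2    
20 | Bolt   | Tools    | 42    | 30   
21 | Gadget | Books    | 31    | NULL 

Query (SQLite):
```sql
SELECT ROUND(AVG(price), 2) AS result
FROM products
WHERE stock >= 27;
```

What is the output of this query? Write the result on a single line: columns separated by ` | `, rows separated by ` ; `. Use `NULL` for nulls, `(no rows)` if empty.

Rows where stock >= 27 → price values: [48, 42].
AVG = 90 / 2 (rounded to 2 dp).

45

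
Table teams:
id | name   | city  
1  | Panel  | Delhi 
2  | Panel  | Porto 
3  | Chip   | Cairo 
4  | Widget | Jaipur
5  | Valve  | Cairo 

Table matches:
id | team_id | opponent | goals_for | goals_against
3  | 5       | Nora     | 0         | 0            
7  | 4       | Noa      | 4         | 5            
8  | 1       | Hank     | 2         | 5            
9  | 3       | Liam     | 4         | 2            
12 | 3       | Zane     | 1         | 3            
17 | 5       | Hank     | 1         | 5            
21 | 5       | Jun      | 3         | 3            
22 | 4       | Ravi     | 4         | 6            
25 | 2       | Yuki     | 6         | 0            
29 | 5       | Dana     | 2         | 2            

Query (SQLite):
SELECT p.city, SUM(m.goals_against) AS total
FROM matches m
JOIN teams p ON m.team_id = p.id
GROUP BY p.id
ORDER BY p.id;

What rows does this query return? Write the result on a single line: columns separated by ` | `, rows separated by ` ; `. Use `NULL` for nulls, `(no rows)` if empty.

Delhi | 5 ; Porto | 0 ; Cairo | 5 ; Jaipur | 11 ; Cairo | 10

Join each matches row to its teams via team_id.
Group joined rows by teams.id; compute SUM(m.goals_against) per group.
  1: ids {8} → SUM(m.goals_against)=5
  2: ids {25} → SUM(m.goals_against)=0
  3: ids {9, 12} → SUM(m.goals_against)=5
  4: ids {7, 22} → SUM(m.goals_against)=11
  5: ids {3, 17, 21, 29} → SUM(m.goals_against)=10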